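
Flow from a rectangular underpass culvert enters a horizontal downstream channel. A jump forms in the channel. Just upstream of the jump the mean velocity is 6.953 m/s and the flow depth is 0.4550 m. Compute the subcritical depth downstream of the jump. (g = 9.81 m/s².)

y₂ = 1.902 m

Fr₁ = V₁/√(g·y₁) = 6.953/√(9.81×0.4550) = 3.291.
From the momentum equation for a rectangular channel, y₂/y₁ = ½[√(1 + 8Fr₁²) − 1] = ½[√87.647 − 1] = 4.181.
y₂ = 4.181 × 0.4550 = 1.902 m.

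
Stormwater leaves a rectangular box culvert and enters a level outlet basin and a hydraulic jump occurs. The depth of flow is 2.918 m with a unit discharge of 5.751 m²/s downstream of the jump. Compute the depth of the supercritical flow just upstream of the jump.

y₁ = 0.6480 m

V₂ = q/y₂ = 5.751/2.918 = 1.971 m/s; Fr₂ = V₂/√(g·y₂) = 0.3684.
Since the conjugate-depth ratio holds either way, y₁/y₂ = ½[√(1 + 8Fr₂²) − 1] = ½[√2.0856 − 1] = 0.2221.
y₁ = 0.2221 × 2.918 = 0.6480 m.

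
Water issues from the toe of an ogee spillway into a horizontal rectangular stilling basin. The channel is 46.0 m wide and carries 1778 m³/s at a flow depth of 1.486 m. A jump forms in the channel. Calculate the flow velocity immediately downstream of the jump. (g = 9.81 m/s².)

q = Q/b = 1778/46.0 = 38.65 m²/s; V₁ = q/y₁ = 26.01 m/s. Fr₁ = V₁/√(g·y₁) = 6.813.
Conjugate-depth relation: y₂/y₁ = ½[√(1 + 8Fr₁²) − 1] = ½[√372.29 − 1] = 9.147.
y₂ = 9.147 × 1.486 = 13.59 m.
V₂ = q/y₂ = 38.65/13.59 = 2.844 m/s.

V₂ = 2.844 m/s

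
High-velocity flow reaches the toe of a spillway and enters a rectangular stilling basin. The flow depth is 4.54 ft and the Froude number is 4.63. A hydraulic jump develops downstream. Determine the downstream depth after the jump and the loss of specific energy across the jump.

y₂ = 27.5 ft; ΔE = 24.3 ft

Fr₁ = 4.63 (given).
By Bélanger, y₂/y₁ = ½[√(1 + 8Fr₁²) − 1] = ½[√172.5 − 1] = 6.07.
y₂ = 6.07 × 4.54 = 27.5 ft.
V₁ = Fr₁·√(g·y₁) = 4.63×√(32.2×4.54) = 56.0 ft/s; q = V₁·y₁ = 254 ft²/s. V₂ = q/y₂ = 254/27.5 = 9.23 ft/s. E₁ = y₁ + V₁²/2g = 53.2 ft; E₂ = y₂ + V₂²/2g = 28.9 ft. ΔE = E₁ − E₂ = 24.3 ft.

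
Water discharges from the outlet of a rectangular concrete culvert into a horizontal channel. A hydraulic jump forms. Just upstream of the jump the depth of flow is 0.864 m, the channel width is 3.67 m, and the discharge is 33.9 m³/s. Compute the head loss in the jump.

ΔE = 2.35 m

q = Q/b = 33.9/3.67 = 9.24 m²/s; V₁ = q/y₁ = 10.7 m/s. Fr₁ = V₁/√(g·y₁) = 3.67.
Sequent-depth ratio: y₂/y₁ = ½[√(1 + 8Fr₁²) − 1] = ½[√108.9 − 1] = 4.72.
y₂ = 4.72 × 0.864 = 4.08 m.
V₂ = q/y₂ = 9.24/4.08 = 2.27 m/s. E₁ = y₁ + V₁²/2g = 6.69 m; E₂ = y₂ + V₂²/2g = 4.34 m. ΔE = E₁ − E₂ = 2.35 m.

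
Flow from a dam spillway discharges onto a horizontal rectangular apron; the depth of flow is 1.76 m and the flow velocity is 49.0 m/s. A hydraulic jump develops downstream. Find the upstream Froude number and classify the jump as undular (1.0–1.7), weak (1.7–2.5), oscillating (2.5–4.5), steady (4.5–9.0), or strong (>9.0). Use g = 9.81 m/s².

Fr₁ = 11.8; strong jump

Fr₁ = V₁/√(g·y₁) = 49.0/√(9.81×1.76) = 11.8.
Fr₁ = 11.8 lies in the strong range.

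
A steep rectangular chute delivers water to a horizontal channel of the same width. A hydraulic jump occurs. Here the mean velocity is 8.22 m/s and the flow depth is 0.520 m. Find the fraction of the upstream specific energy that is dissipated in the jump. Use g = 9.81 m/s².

Fr₁ = V₁/√(g·y₁) = 8.22/√(9.81×0.520) = 3.64.
Conjugate-depth relation: y₂/y₁ = ½[√(1 + 8Fr₁²) − 1] = ½[√107.0 − 1] = 4.67.
y₂ = 4.67 × 0.520 = 2.43 m.
E₁ = y₁ + V₁²/2g = 3.96 m. ΔE = (y₂ − y₁)³/(4y₁y₂) = 1.38 m. ΔE/E₁ = 1.38/3.96 = 0.347.

ΔE/E₁ = 0.347 (34.7%)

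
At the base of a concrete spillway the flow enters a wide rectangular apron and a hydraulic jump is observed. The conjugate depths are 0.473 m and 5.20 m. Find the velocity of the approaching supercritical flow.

V₁ = 17.5 m/s

For a rectangular channel the momentum equation gives q² = ½·g·y₁·y₂·(y₁ + y₂) = ½×9.81×0.473×5.20×5.67 = 68.4.
q = √68.4 = 8.27 m²/s.
V₁ = q/y₁ = 8.27/0.473 = 17.5 m/s.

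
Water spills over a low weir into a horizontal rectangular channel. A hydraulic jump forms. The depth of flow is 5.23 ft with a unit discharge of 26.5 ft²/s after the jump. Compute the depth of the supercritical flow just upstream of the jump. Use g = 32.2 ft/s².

y₁ = 1.28 ft

V₂ = q/y₂ = 26.5/5.23 = 5.07 ft/s; Fr₂ = V₂/√(g·y₂) = 0.390.
Since the conjugate-depth ratio holds either way, y₁/y₂ = ½[√(1 + 8Fr₂²) − 1] = ½[√2.220 − 1] = 0.245.
y₁ = 0.245 × 5.23 = 1.28 ft.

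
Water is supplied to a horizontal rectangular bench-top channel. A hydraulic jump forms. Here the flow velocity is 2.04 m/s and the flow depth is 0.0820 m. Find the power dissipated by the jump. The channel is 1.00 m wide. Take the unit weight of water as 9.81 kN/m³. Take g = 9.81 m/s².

P = 0.0660 kW

Fr₁ = V₁/√(g·y₁) = 2.04/√(9.81×0.0820) = 2.27.
By Bélanger, y₂/y₁ = ½[√(1 + 8Fr₁²) − 1] = ½[√42.39 − 1] = 2.76.
y₂ = 2.76 × 0.0820 = 0.226 m.
Head loss: ΔE = (y₂ − y₁)³/(4y₁y₂) = (0.226 − 0.0820)³/(4×0.0820×0.226) = 0.00298/0.0741 = 0.0402 m.
q = V₁·y₁ = 2.04 × 0.0820 = 0.167 m²/s. Q = q·b = 0.167 × 1.00 = 0.167 m³/s. P = γ·Q·ΔE = 9.81 × 0.167 × 0.0402 = 0.0660 kW.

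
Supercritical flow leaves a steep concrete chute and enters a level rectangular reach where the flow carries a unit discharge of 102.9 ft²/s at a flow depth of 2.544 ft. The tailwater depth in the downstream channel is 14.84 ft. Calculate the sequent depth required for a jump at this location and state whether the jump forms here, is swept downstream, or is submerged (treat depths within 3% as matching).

y₂ = 14.86 ft; the jump forms here

V₁ = q/y₁ = 102.9/2.544 = 40.45 ft/s. Fr₁ = V₁/√(g·y₁) = 40.45/√(32.2×2.544) = 4.469.
Conjugate-depth relation: y₂/y₁ = ½[√(1 + 8Fr₁²) − 1] = ½[√160.78 − 1] = 5.840.
y₂ = 5.840 × 2.544 = 14.86 ft.
Tailwater y_tw = 14.84 ft: y_tw ≈ y₂, so the jump forms here.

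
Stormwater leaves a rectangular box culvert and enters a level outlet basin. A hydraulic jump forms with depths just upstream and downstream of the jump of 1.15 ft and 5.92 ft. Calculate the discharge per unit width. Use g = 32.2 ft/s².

For a rectangular channel the momentum equation gives q² = ½·g·y₁·y₂·(y₁ + y₂) = ½×32.2×1.15×5.92×7.07 = 775.
q = √775 = 27.8 ft²/s.

q = 27.8 ft²/s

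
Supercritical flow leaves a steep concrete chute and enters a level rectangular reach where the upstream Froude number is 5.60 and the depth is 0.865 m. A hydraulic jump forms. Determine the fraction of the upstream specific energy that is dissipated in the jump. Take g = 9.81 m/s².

Fr₁ = 5.60 (given).
From the momentum equation for a rectangular channel, y₂/y₁ = ½[√(1 + 8Fr₁²) − 1] = ½[√251.9 − 1] = 7.44.
y₂ = 7.44 × 0.865 = 6.43 m.
E₁ = y₁(1 + Fr₁²/2) = 0.865×(1 + 5.60²/2) = 14.4 m. ΔE = (y₂ − y₁)³/(4y₁y₂) = 7.75 m. ΔE/E₁ = 7.75/14.4 = 0.537.

ΔE/E₁ = 0.537 (53.7%)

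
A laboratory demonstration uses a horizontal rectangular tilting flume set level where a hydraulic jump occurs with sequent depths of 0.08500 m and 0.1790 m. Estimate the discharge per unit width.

q = 0.1404 m²/s

For a rectangular channel the momentum equation gives q² = ½·g·y₁·y₂·(y₁ + y₂) = ½×9.81×0.08500×0.1790×0.2640 = 0.01970.
q = √0.01970 = 0.1404 m²/s.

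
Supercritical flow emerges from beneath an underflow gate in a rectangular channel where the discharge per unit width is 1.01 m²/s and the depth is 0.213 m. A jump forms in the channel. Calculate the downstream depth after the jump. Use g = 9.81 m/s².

V₁ = q/y₁ = 1.01/0.213 = 4.74 m/s. Fr₁ = V₁/√(g·y₁) = 4.74/√(9.81×0.213) = 3.28.
From the momentum equation for a rectangular channel, y₂/y₁ = ½[√(1 + 8Fr₁²) − 1] = ½[√87.08 − 1] = 4.17.
y₂ = 4.17 × 0.213 = 0.887 m.

y₂ = 0.887 m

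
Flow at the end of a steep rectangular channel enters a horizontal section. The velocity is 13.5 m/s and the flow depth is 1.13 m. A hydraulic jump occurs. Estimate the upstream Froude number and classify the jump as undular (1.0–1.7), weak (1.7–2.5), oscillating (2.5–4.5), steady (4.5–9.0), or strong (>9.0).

Fr₁ = 4.05; oscillating jump

Fr₁ = V₁/√(g·y₁) = 13.5/√(9.81×1.13) = 4.05.
Fr₁ = 4.05 lies in the oscillating range.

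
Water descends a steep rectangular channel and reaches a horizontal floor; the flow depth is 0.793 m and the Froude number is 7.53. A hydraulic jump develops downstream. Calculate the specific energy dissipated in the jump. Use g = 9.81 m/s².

ΔE = 15.0 m

Fr₁ = 7.53 (given).
By Bélanger, y₂/y₁ = ½[√(1 + 8Fr₁²) − 1] = ½[√454.6 − 1] = 10.2.
y₂ = 10.2 × 0.793 = 8.06 m.
V₁ = Fr₁·√(g·y₁) = 7.53×√(9.81×0.793) = 21.0 m/s; q = V₁·y₁ = 16.7 m²/s. V₂ = q/y₂ = 16.7/8.06 = 2.07 m/s. E₁ = y₁ + V₁²/2g = 23.3 m; E₂ = y₂ + V₂²/2g = 8.28 m. ΔE = E₁ − E₂ = 15.0 m.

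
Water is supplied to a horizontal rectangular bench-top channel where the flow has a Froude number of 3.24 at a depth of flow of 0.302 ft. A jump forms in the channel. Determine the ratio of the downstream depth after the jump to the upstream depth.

Fr₁ = 3.24 (given).
From the momentum equation for a rectangular channel, y₂/y₁ = ½[√(1 + 8Fr₁²) − 1] = ½[√84.98 − 1] = 4.11.

y₂/y₁ = 4.11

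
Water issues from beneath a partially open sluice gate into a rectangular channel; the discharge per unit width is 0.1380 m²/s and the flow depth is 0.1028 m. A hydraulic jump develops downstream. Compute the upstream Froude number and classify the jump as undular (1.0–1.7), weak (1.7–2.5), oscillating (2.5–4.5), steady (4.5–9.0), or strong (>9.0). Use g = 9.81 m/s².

V₁ = q/y₁ = 0.1380/0.1028 = 1.342 m/s. Fr₁ = V₁/√(g·y₁) = 1.342/√(9.81×0.1028) = 1.337.
Fr₁ = 1.337 lies in the undular range.

Fr₁ = 1.337; undular jump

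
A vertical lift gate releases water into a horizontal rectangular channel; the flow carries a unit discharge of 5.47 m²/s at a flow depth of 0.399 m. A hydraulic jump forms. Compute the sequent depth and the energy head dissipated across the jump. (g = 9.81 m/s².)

V₁ = q/y₁ = 5.47/0.399 = 13.7 m/s. Fr₁ = V₁/√(g·y₁) = 13.7/√(9.81×0.399) = 6.93.
By Bélanger, y₂/y₁ = ½[√(1 + 8Fr₁²) − 1] = ½[√385.1 − 1] = 9.31.
y₂ = 9.31 × 0.399 = 3.72 m.
V₂ = q/y₂ = 5.47/3.72 = 1.47 m/s. E₁ = y₁ + V₁²/2g = 9.98 m; E₂ = y₂ + V₂²/2g = 3.83 m. ΔE = E₁ − E₂ = 6.15 m.

y₂ = 3.72 m; ΔE = 6.15 m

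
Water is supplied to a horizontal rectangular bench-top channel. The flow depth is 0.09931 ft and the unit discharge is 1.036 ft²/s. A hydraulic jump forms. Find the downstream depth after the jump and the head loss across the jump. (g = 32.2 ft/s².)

V₁ = q/y₁ = 1.036/0.09931 = 10.43 ft/s. Fr₁ = V₁/√(g·y₁) = 10.43/√(32.2×0.09931) = 5.834.
Conjugate-depth relation: y₂/y₁ = ½[√(1 + 8Fr₁²) − 1] = ½[√273.25 − 1] = 7.765.
y₂ = 7.765 × 0.09931 = 0.7712 ft.
Head loss: ΔE = (y₂ − y₁)³/(4y₁y₂) = (0.7712 − 0.09931)³/(4×0.09931×0.7712) = 0.3033/0.3063 = 0.9900 ft.

y₂ = 0.7712 ft; ΔE = 0.9900 ft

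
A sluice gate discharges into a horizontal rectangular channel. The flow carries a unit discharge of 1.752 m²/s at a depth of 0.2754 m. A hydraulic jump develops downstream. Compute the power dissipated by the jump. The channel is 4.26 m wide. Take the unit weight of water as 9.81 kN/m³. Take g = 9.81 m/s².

V₁ = q/y₁ = 1.752/0.2754 = 6.362 m/s. Fr₁ = V₁/√(g·y₁) = 6.362/√(9.81×0.2754) = 3.870.
Conjugate-depth relation: y₂/y₁ = ½[√(1 + 8Fr₁²) − 1] = ½[√120.84 − 1] = 4.996.
y₂ = 4.996 × 0.2754 = 1.376 m.
V₂ = q/y₂ = 1.752/1.376 = 1.273 m/s. E₁ = y₁ + V₁²/2g = 2.338 m; E₂ = y₂ + V₂²/2g = 1.459 m. ΔE = E₁ − E₂ = 0.8795 m.
Q = q·b = 1.752 × 4.26 = 7.464 m³/s. P = γ·Q·ΔE = 9.81 × 7.464 × 0.8795 = 64.39 kW.

P = 64.39 kW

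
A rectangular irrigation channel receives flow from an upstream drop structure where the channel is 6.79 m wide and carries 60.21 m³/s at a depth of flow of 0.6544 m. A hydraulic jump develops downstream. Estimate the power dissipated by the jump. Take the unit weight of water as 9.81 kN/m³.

P = 3067 kW

q = Q/b = 60.21/6.79 = 8.867 m²/s; V₁ = q/y₁ = 13.55 m/s. Fr₁ = V₁/√(g·y₁) = 5.348.
From the momentum equation for a rectangular channel, y₂/y₁ = ½[√(1 + 8Fr₁²) − 1] = ½[√229.82 − 1] = 7.080.
y₂ = 7.080 × 0.6544 = 4.633 m.
Head loss: ΔE = (y₂ − y₁)³/(4y₁y₂) = (4.633 − 0.6544)³/(4×0.6544×4.633) = 62.98/12.13 = 5.193 m.
P = γ·Q·ΔE = 9.81 × 60.21 × 5.193 = 3067 kW.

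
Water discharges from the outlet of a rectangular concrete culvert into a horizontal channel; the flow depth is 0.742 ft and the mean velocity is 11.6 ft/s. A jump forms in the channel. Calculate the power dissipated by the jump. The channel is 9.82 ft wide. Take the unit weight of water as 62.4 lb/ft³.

Fr₁ = V₁/√(g·y₁) = 11.6/√(32.2×0.742) = 2.37.
Conjugate-depth relation: y₂/y₁ = ½[√(1 + 8Fr₁²) − 1] = ½[√46.06 − 1] = 2.89.
y₂ = 2.89 × 0.742 = 2.15 ft.
q = V₁·y₁ = 11.6 × 0.742 = 8.61 ft²/s. V₂ = q/y₂ = 8.61/2.15 = 4.01 ft/s. E₁ = y₁ + V₁²/2g = 2.83 ft; E₂ = y₂ + V₂²/2g = 2.40 ft. ΔE = E₁ − E₂ = 0.435 ft.
Q = q·b = 8.61 × 9.82 = 84.5 cfs. P = γ·Q·ΔE/550 = 62.4 × 84.5 × 0.435 / 550 = 4.17 hp.

P = 4.17 hp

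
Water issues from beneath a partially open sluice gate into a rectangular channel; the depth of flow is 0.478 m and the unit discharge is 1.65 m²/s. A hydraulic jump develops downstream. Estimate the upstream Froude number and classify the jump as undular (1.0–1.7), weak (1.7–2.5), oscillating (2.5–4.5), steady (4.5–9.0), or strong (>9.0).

V₁ = q/y₁ = 1.65/0.478 = 3.45 m/s. Fr₁ = V₁/√(g·y₁) = 3.45/√(9.81×0.478) = 1.59.
Fr₁ = 1.59 lies in the undular range.

Fr₁ = 1.59; undular jump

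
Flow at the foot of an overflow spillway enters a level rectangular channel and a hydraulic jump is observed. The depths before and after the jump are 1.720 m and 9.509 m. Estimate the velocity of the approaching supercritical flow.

For a rectangular channel the momentum equation gives q² = ½·g·y₁·y₂·(y₁ + y₂) = ½×9.81×1.720×9.509×11.23 = 900.8.
q = √900.8 = 30.01 m²/s.
V₁ = q/y₁ = 30.01/1.720 = 17.45 m/s.

V₁ = 17.45 m/s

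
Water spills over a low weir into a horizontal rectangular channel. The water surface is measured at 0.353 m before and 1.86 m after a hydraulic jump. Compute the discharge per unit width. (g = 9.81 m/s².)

For a rectangular channel the momentum equation gives q² = ½·g·y₁·y₂·(y₁ + y₂) = ½×9.81×0.353×1.86×2.21 = 7.13.
q = √7.13 = 2.67 m²/s.

q = 2.67 m²/s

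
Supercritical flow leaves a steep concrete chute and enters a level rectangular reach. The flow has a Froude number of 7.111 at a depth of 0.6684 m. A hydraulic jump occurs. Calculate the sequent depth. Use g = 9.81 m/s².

Fr₁ = 7.111 (given).
From the momentum equation for a rectangular channel, y₂/y₁ = ½[√(1 + 8Fr₁²) − 1] = ½[√405.53 − 1] = 9.569.
y₂ = 9.569 × 0.6684 = 6.396 m.

y₂ = 6.396 m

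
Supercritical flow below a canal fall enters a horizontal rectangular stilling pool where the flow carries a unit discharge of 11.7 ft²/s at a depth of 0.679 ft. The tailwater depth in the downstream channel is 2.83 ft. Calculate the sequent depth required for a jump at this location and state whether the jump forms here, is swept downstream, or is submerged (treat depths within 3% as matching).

y₂ = 3.22 ft; the jump is swept downstream

V₁ = q/y₁ = 11.7/0.679 = 17.2 ft/s. Fr₁ = V₁/√(g·y₁) = 17.2/√(32.2×0.679) = 3.69.
By Bélanger, y₂/y₁ = ½[√(1 + 8Fr₁²) − 1] = ½[√109.6 − 1] = 4.74.
y₂ = 4.74 × 0.679 = 3.22 ft.
Tailwater y_tw = 2.83 ft: y_tw < y₂, so the jump is swept downstream.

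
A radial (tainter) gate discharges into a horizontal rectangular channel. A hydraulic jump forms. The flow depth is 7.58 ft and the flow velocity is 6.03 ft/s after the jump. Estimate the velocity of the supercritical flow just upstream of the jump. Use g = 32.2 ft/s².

V₁ = 25.1 ft/s

Fr₂ = V₂/√(g·y₂) = 6.03/√(32.2×7.58) = 0.386.
From the momentum equation (using Fr₂), y₁/y₂ = ½[√(1 + 8Fr₂²) − 1] = ½[√2.192 − 1] = 0.240.
y₁ = 0.240 × 7.58 = 1.82 ft.
V₁ = q/y₁ = 45.7/1.82 = 25.1 ft/s.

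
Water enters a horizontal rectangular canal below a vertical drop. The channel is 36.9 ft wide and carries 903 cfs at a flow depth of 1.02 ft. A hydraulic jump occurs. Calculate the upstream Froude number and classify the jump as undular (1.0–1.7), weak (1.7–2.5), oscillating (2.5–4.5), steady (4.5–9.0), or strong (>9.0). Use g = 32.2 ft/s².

q = Q/b = 903/36.9 = 24.5 ft²/s; V₁ = q/y₁ = 24.0 ft/s. Fr₁ = V₁/√(g·y₁) = 4.19.
Fr₁ = 4.19 lies in the oscillating range.

Fr₁ = 4.19; oscillating jump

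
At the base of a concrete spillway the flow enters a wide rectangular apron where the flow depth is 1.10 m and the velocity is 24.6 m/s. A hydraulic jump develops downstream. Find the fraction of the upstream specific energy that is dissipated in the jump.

ΔE/E₁ = 0.643 (64.3%)

Fr₁ = V₁/√(g·y₁) = 24.6/√(9.81×1.10) = 7.49.
Bélanger equation: y₂/y₁ = ½[√(1 + 8Fr₁²) − 1] = ½[√449.6 − 1] = 10.1.
y₂ = 10.1 × 1.10 = 11.1 m.
E₁ = y₁ + V₁²/2g = 31.9 m. ΔE = (y₂ − y₁)³/(4y₁y₂) = 20.5 m. ΔE/E₁ = 20.5/31.9 = 0.643.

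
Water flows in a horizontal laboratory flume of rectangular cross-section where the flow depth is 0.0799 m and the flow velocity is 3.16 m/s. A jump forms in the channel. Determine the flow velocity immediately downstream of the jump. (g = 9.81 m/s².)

Fr₁ = V₁/√(g·y₁) = 3.16/√(9.81×0.0799) = 3.57.
By Bélanger, y₂/y₁ = ½[√(1 + 8Fr₁²) − 1] = ½[√102.9 − 1] = 4.57.
y₂ = 4.57 × 0.0799 = 0.365 m.
q = V₁·y₁ = 3.16 × 0.0799 = 0.252 m²/s.
V₂ = q/y₂ = 0.252/0.365 = 0.691 m/s.

V₂ = 0.691 m/s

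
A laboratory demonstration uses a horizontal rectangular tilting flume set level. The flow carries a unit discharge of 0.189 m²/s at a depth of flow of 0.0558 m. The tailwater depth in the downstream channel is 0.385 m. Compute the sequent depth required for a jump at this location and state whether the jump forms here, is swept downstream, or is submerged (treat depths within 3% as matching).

V₁ = q/y₁ = 0.189/0.0558 = 3.39 m/s. Fr₁ = V₁/√(g·y₁) = 3.39/√(9.81×0.0558) = 4.58.
Sequent-depth ratio: y₂/y₁ = ½[√(1 + 8Fr₁²) − 1] = ½[√168.7 − 1] = 5.99.
y₂ = 5.99 × 0.0558 = 0.334 m.
Tailwater y_tw = 0.385 m: y_tw > y₂, so the jump is submerged.

y₂ = 0.334 m; the jump is submerged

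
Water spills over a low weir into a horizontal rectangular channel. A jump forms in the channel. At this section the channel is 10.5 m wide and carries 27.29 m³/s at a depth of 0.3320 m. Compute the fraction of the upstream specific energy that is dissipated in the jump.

q = Q/b = 27.29/10.5 = 2.599 m²/s; V₁ = q/y₁ = 7.828 m/s. Fr₁ = V₁/√(g·y₁) = 4.338.
Bélanger equation: y₂/y₁ = ½[√(1 + 8Fr₁²) − 1] = ½[√151.53 − 1] = 5.655.
y₂ = 5.655 × 0.3320 = 1.877 m.
E₁ = y₁ + V₁²/2g = 3.456 m. ΔE = (y₂ − y₁)³/(4y₁y₂) = 1.480 m. ΔE/E₁ = 1.480/3.456 = 0.428.

ΔE/E₁ = 0.428 (42.8%)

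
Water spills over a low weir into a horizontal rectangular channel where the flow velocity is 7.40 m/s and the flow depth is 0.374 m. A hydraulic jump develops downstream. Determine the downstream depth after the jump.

y₂ = 1.86 m

Fr₁ = V₁/√(g·y₁) = 7.40/√(9.81×0.374) = 3.86.
Sequent-depth ratio: y₂/y₁ = ½[√(1 + 8Fr₁²) − 1] = ½[√120.4 − 1] = 4.99.
y₂ = 4.99 × 0.374 = 1.86 m.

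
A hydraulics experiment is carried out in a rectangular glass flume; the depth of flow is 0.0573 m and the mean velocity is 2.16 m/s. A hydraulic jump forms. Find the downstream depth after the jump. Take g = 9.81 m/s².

Fr₁ = V₁/√(g·y₁) = 2.16/√(9.81×0.0573) = 2.88.
By Bélanger, y₂/y₁ = ½[√(1 + 8Fr₁²) − 1] = ½[√67.40 − 1] = 3.60.
y₂ = 3.60 × 0.0573 = 0.207 m.

y₂ = 0.207 m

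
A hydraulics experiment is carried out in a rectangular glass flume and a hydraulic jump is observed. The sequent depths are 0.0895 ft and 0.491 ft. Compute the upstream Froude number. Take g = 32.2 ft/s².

For a rectangular channel the momentum equation gives q² = ½·g·y₁·y₂·(y₁ + y₂) = ½×32.2×0.0895×0.491×0.581 = 0.411.
q = √0.411 = 0.641 ft²/s.
V₁ = q/y₁ = 7.16 ft/s; Fr₁ = V₁/√(g·y₁) = 4.22.

Fr₁ = 4.22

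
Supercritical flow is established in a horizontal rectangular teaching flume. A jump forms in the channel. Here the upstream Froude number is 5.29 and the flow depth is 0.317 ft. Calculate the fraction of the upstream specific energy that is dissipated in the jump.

Fr₁ = 5.29 (given).
Bélanger equation: y₂/y₁ = ½[√(1 + 8Fr₁²) − 1] = ½[√224.9 − 1] = 7.00.
y₂ = 7.00 × 0.317 = 2.22 ft.
E₁ = y₁(1 + Fr₁²/2) = 0.317×(1 + 5.29²/2) = 4.75 ft. ΔE = (y₂ − y₁)³/(4y₁y₂) = 2.44 ft. ΔE/E₁ = 2.44/4.75 = 0.514.

ΔE/E₁ = 0.514 (51.4%)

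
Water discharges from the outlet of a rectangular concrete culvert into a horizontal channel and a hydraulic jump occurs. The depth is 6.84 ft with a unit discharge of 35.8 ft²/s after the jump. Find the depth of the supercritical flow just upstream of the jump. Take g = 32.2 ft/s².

y₁ = 1.41 ft

V₂ = q/y₂ = 35.8/6.84 = 5.23 ft/s; Fr₂ = V₂/√(g·y₂) = 0.353.
Applying the sequent-depth relation in reverse, y₁/y₂ = ½[√(1 + 8Fr₂²) − 1] = ½[√1.995 − 1] = 0.206.
y₁ = 0.206 × 6.84 = 1.41 ft.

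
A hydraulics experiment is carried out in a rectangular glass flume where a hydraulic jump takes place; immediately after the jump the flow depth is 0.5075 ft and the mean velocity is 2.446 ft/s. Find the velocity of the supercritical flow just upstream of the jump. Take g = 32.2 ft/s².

V₁ = 4.981 ft/s

Fr₂ = V₂/√(g·y₂) = 2.446/√(32.2×0.5075) = 0.6051.
The Bélanger relation is symmetric: y₁/y₂ = ½[√(1 + 8Fr₂²) − 1] = ½[√3.9289 − 1] = 0.4911.
y₁ = 0.4911 × 0.5075 = 0.2492 ft.
V₁ = q/y₁ = 1.241/0.2492 = 4.981 ft/s.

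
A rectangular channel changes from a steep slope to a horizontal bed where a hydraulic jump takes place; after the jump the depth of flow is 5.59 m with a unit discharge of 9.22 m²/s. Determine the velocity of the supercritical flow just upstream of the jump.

V₂ = q/y₂ = 9.22/5.59 = 1.65 m/s; Fr₂ = V₂/√(g·y₂) = 0.223.
From the momentum equation (using Fr₂), y₁/y₂ = ½[√(1 + 8Fr₂²) − 1] = ½[√1.397 − 1] = 0.0909.
y₁ = 0.0909 × 5.59 = 0.508 m.
V₁ = q/y₁ = 9.22/0.508 = 18.1 m/s.

V₁ = 18.1 m/s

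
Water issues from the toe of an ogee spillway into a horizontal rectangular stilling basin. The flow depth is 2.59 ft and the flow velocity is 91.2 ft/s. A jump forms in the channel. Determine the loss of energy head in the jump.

ΔE = 95.7 ft

Fr₁ = V₁/√(g·y₁) = 91.2/√(32.2×2.59) = 9.99.
Bélanger equation: y₂/y₁ = ½[√(1 + 8Fr₁²) − 1] = ½[√798.9 − 1] = 13.6.
y₂ = 13.6 × 2.59 = 35.3 ft.
Head loss: ΔE = (y₂ − y₁)³/(4y₁y₂) = (35.3 − 2.59)³/(4×2.59×35.3) = 35020/366 = 95.7 ft.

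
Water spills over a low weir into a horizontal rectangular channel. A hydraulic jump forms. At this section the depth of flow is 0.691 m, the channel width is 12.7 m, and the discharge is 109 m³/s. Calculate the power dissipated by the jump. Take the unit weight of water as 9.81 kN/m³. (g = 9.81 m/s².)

q = Q/b = 109/12.7 = 8.58 m²/s; V₁ = q/y₁ = 12.4 m/s. Fr₁ = V₁/√(g·y₁) = 4.77.
Conjugate-depth relation: y₂/y₁ = ½[√(1 + 8Fr₁²) − 1] = ½[√183.1 − 1] = 6.27.
y₂ = 6.27 × 0.691 = 4.33 m.
Head loss: ΔE = (y₂ − y₁)³/(4y₁y₂) = (4.33 − 0.691)³/(4×0.691×4.33) = 48.2/12.0 = 4.02 m.
P = γ·Q·ΔE = 9.81 × 109 × 4.02 = 4303 kW.

P = 4303 kW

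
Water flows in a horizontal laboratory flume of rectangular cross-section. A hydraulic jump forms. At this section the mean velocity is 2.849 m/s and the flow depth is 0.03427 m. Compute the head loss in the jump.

Fr₁ = V₁/√(g·y₁) = 2.849/√(9.81×0.03427) = 4.914.
By Bélanger, y₂/y₁ = ½[√(1 + 8Fr₁²) − 1] = ½[√194.15 − 1] = 6.467.
y₂ = 6.467 × 0.03427 = 0.2216 m.
q = V₁·y₁ = 2.849 × 0.03427 = 0.09764 m²/s. V₂ = q/y₂ = 0.09764/0.2216 = 0.4406 m/s. E₁ = y₁ + V₁²/2g = 0.4480 m; E₂ = y₂ + V₂²/2g = 0.2315 m. ΔE = E₁ − E₂ = 0.2165 m.

ΔE = 0.2165 m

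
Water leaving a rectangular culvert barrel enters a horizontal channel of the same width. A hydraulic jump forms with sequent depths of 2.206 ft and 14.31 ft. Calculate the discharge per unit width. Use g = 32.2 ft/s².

For a rectangular channel the momentum equation gives q² = ½·g·y₁·y₂·(y₁ + y₂) = ½×32.2×2.206×14.31×16.52 = 8394.
q = √8394 = 91.62 ft²/s.

q = 91.62 ft²/s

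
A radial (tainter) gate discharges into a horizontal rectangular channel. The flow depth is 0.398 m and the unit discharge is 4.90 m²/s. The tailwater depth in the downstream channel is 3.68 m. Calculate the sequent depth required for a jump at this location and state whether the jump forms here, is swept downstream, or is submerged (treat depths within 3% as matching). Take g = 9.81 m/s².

V₁ = q/y₁ = 4.90/0.398 = 12.3 m/s. Fr₁ = V₁/√(g·y₁) = 12.3/√(9.81×0.398) = 6.23.
Bélanger equation: y₂/y₁ = ½[√(1 + 8Fr₁²) − 1] = ½[√311.6 − 1] = 8.33.
y₂ = 8.33 × 0.398 = 3.31 m.
Tailwater y_tw = 3.68 m: y_tw > y₂, so the jump is submerged.

y₂ = 3.31 m; the jump is submerged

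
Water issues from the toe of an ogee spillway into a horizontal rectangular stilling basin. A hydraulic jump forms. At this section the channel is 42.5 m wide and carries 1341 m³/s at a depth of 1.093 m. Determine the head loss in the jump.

q = Q/b = 1341/42.5 = 31.55 m²/s; V₁ = q/y₁ = 28.87 m/s. Fr₁ = V₁/√(g·y₁) = 8.816.
Sequent-depth ratio: y₂/y₁ = ½[√(1 + 8Fr₁²) − 1] = ½[√622.78 − 1] = 11.98.
y₂ = 11.98 × 1.093 = 13.09 m.
V₂ = q/y₂ = 31.55/13.09 = 2.410 m/s. E₁ = y₁ + V₁²/2g = 43.57 m; E₂ = y₂ + V₂²/2g = 13.39 m. ΔE = E₁ − E₂ = 30.18 m.

ΔE = 30.18 m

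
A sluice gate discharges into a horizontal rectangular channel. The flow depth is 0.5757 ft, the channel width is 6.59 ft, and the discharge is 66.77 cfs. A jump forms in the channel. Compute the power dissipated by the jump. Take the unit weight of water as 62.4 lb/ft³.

P = 16.38 hp

q = Q/b = 66.77/6.59 = 10.13 ft²/s; V₁ = q/y₁ = 17.60 ft/s. Fr₁ = V₁/√(g·y₁) = 4.088.
Sequent-depth ratio: y₂/y₁ = ½[√(1 + 8Fr₁²) − 1] = ½[√134.67 − 1] = 5.302.
y₂ = 5.302 × 0.5757 = 3.053 ft.
V₂ = q/y₂ = 10.13/3.053 = 3.319 ft/s. E₁ = y₁ + V₁²/2g = 5.385 ft; E₂ = y₂ + V₂²/2g = 3.224 ft. ΔE = E₁ − E₂ = 2.162 ft.
P = γ·Q·ΔE/550 = 62.4 × 66.77 × 2.162 / 550 = 16.38 hp.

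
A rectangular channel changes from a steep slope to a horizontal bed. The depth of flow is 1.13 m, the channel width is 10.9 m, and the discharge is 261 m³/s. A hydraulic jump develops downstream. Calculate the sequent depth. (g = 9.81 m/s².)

q = Q/b = 261/10.9 = 23.9 m²/s; V₁ = q/y₁ = 21.2 m/s. Fr₁ = V₁/√(g·y₁) = 6.36.
Conjugate-depth relation: y₂/y₁ = ½[√(1 + 8Fr₁²) − 1] = ½[√325.1 − 1] = 8.51.
y₂ = 8.51 × 1.13 = 9.62 m.

y₂ = 9.62 m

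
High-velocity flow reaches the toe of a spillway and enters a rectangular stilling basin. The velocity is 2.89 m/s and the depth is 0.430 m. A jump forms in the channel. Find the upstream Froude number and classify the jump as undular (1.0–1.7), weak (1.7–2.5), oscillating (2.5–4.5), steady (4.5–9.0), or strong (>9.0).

Fr₁ = V₁/√(g·y₁) = 2.89/√(9.81×0.430) = 1.41.
Fr₁ = 1.41 lies in the undular range.

Fr₁ = 1.41; undular jump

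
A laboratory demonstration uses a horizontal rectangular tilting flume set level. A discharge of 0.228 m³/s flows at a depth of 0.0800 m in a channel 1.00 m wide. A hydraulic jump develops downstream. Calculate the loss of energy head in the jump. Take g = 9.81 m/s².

ΔE = 0.143 m

q = Q/b = 0.228/1.00 = 0.228 m²/s; V₁ = q/y₁ = 2.85 m/s. Fr₁ = V₁/√(g·y₁) = 3.22.
Bélanger equation: y₂/y₁ = ½[√(1 + 8Fr₁²) − 1] = ½[√83.80 − 1] = 4.08.
y₂ = 4.08 × 0.0800 = 0.326 m.
V₂ = q/y₂ = 0.228/0.326 = 0.699 m/s. E₁ = y₁ + V₁²/2g = 0.494 m; E₂ = y₂ + V₂²/2g = 0.351 m. ΔE = E₁ − E₂ = 0.143 m.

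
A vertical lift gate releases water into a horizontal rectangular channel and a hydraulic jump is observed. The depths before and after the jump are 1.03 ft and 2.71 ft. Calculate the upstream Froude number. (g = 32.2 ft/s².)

For a rectangular channel the momentum equation gives q² = ½·g·y₁·y₂·(y₁ + y₂) = ½×32.2×1.03×2.71×3.74 = 168.
q = √168 = 13.0 ft²/s.
V₁ = q/y₁ = 12.6 ft/s; Fr₁ = V₁/√(g·y₁) = 2.19.

Fr₁ = 2.19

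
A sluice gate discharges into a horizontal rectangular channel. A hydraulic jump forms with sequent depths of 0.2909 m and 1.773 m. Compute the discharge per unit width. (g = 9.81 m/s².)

For a rectangular channel the momentum equation gives q² = ½·g·y₁·y₂·(y₁ + y₂) = ½×9.81×0.2909×1.773×2.064 = 5.221.
q = √5.221 = 2.285 m²/s.

q = 2.285 m²/s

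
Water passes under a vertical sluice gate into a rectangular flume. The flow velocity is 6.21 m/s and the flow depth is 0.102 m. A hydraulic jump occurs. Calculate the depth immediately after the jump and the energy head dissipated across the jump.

Fr₁ = V₁/√(g·y₁) = 6.21/√(9.81×0.102) = 6.21.
Bélanger equation: y₂/y₁ = ½[√(1 + 8Fr₁²) − 1] = ½[√309.3 − 1] = 8.29.
y₂ = 8.29 × 0.102 = 0.846 m.
Head loss: ΔE = (y₂ − y₁)³/(4y₁y₂) = (0.846 − 0.102)³/(4×0.102×0.846) = 0.412/0.345 = 1.19 m.

y₂ = 0.846 m; ΔE = 1.19 m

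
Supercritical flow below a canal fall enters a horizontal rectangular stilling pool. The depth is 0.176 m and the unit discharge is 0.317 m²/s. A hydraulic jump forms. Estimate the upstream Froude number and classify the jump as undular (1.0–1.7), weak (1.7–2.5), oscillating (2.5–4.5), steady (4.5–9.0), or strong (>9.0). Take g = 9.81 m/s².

Fr₁ = 1.37; undular jump

V₁ = q/y₁ = 0.317/0.176 = 1.80 m/s. Fr₁ = V₁/√(g·y₁) = 1.80/√(9.81×0.176) = 1.37.
Fr₁ = 1.37 lies in the undular range.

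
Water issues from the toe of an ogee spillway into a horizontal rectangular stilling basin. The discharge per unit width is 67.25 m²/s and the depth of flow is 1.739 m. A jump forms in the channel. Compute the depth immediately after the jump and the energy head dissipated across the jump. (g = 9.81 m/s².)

y₂ = 22.17 m; ΔE = 55.32 m

V₁ = q/y₁ = 67.25/1.739 = 38.67 m/s. Fr₁ = V₁/√(g·y₁) = 38.67/√(9.81×1.739) = 9.363.
Bélanger equation: y₂/y₁ = ½[√(1 + 8Fr₁²) − 1] = ½[√702.30 − 1] = 12.75.
y₂ = 12.75 × 1.739 = 22.17 m.
Head loss: ΔE = (y₂ − y₁)³/(4y₁y₂) = (22.17 − 1.739)³/(4×1.739×22.17) = 8532/154.2 = 55.32 m.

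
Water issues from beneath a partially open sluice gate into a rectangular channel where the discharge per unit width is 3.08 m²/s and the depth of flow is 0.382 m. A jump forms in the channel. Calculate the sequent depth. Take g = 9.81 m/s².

y₂ = 2.07 m

V₁ = q/y₁ = 3.08/0.382 = 8.06 m/s. Fr₁ = V₁/√(g·y₁) = 8.06/√(9.81×0.382) = 4.17.
By Bélanger, y₂/y₁ = ½[√(1 + 8Fr₁²) − 1] = ½[√139.8 − 1] = 5.41.
y₂ = 5.41 × 0.382 = 2.07 m.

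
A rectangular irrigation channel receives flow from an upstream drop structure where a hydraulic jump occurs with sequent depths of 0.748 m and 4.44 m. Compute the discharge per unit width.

q = 9.19 m²/s

For a rectangular channel the momentum equation gives q² = ½·g·y₁·y₂·(y₁ + y₂) = ½×9.81×0.748×4.44×5.19 = 84.5.
q = √84.5 = 9.19 m²/s.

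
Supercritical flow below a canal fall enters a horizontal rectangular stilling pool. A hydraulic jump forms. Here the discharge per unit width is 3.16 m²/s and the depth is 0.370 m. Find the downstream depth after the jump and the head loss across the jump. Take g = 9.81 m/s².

y₂ = 2.17 m; ΔE = 1.81 m

V₁ = q/y₁ = 3.16/0.370 = 8.54 m/s. Fr₁ = V₁/√(g·y₁) = 8.54/√(9.81×0.370) = 4.48.
Conjugate-depth relation: y₂/y₁ = ½[√(1 + 8Fr₁²) − 1] = ½[√161.8 − 1] = 5.86.
y₂ = 5.86 × 0.370 = 2.17 m.
V₂ = q/y₂ = 3.16/2.17 = 1.46 m/s. E₁ = y₁ + V₁²/2g = 4.09 m; E₂ = y₂ + V₂²/2g = 2.28 m. ΔE = E₁ − E₂ = 1.81 m.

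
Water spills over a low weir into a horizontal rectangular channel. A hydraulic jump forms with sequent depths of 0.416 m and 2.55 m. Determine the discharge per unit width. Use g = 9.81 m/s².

For a rectangular channel the momentum equation gives q² = ½·g·y₁·y₂·(y₁ + y₂) = ½×9.81×0.416×2.55×2.97 = 15.4.
q = √15.4 = 3.93 m²/s.

q = 3.93 m²/s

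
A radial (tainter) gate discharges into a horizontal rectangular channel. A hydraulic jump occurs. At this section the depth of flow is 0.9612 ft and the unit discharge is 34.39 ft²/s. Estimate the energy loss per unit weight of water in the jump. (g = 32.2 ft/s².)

V₁ = q/y₁ = 34.39/0.9612 = 35.78 ft/s. Fr₁ = V₁/√(g·y₁) = 35.78/√(32.2×0.9612) = 6.431.
Bélanger equation: y₂/y₁ = ½[√(1 + 8Fr₁²) − 1] = ½[√331.87 − 1] = 8.609.
y₂ = 8.609 × 0.9612 = 8.275 ft.
V₂ = q/y₂ = 34.39/8.275 = 4.156 ft/s. E₁ = y₁ + V₁²/2g = 20.84 ft; E₂ = y₂ + V₂²/2g = 8.543 ft. ΔE = E₁ − E₂ = 12.30 ft.

ΔE = 12.30 ft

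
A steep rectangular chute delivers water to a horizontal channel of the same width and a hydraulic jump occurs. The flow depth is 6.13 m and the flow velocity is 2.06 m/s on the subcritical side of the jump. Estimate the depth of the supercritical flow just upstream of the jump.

y₁ = 0.769 m

Fr₂ = V₂/√(g·y₂) = 2.06/√(9.81×6.13) = 0.266.
Since the conjugate-depth ratio holds either way, y₁/y₂ = ½[√(1 + 8Fr₂²) − 1] = ½[√1.565 − 1] = 0.125.
y₁ = 0.125 × 6.13 = 0.769 m.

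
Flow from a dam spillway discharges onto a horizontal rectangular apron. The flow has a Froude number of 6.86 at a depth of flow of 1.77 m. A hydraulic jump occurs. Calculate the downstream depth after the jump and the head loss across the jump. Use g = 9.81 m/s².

y₂ = 16.3 m; ΔE = 26.6 m

Fr₁ = 6.86 (given).
Sequent-depth ratio: y₂/y₁ = ½[√(1 + 8Fr₁²) − 1] = ½[√377.5 − 1] = 9.21.
y₂ = 9.21 × 1.77 = 16.3 m.
Head loss: ΔE = (y₂ − y₁)³/(4y₁y₂) = (16.3 − 1.77)³/(4×1.77×16.3) = 3074/115 = 26.6 m.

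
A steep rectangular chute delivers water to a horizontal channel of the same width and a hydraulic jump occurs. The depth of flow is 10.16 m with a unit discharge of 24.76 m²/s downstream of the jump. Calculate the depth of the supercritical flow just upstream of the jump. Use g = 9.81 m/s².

V₂ = q/y₂ = 24.76/10.16 = 2.437 m/s; Fr₂ = V₂/√(g·y₂) = 0.2441.
From the momentum equation (using Fr₂), y₁/y₂ = ½[√(1 + 8Fr₂²) − 1] = ½[√1.4767 − 1] = 0.1076.
y₁ = 0.1076 × 10.16 = 1.093 m.

y₁ = 1.093 m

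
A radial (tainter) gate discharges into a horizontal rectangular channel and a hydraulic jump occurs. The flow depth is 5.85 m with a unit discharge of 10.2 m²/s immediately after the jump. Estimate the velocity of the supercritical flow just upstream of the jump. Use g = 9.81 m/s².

V₂ = q/y₂ = 10.2/5.85 = 1.74 m/s; Fr₂ = V₂/√(g·y₂) = 0.230.
Since the conjugate-depth ratio holds either way, y₁/y₂ = ½[√(1 + 8Fr₂²) − 1] = ½[√1.424 − 1] = 0.0966.
y₁ = 0.0966 × 5.85 = 0.565 m.
V₁ = q/y₁ = 10.2/0.565 = 18.0 m/s.

V₁ = 18.0 m/s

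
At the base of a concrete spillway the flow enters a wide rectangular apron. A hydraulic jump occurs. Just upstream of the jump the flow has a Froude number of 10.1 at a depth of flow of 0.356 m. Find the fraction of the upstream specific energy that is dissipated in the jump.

Fr₁ = 10.1 (given).
Conjugate-depth relation: y₂/y₁ = ½[√(1 + 8Fr₁²) − 1] = ½[√817.1 − 1] = 13.8.
y₂ = 13.8 × 0.356 = 4.91 m.
E₁ = y₁(1 + Fr₁²/2) = 0.356×(1 + 10.1²/2) = 18.5 m. ΔE = (y₂ − y₁)³/(4y₁y₂) = 13.5 m. ΔE/E₁ = 13.5/18.5 = 0.730.

ΔE/E₁ = 0.730 (73.0%)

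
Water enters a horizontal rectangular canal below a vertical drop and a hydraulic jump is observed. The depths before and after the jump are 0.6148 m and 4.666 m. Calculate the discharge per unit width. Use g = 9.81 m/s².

For a rectangular channel the momentum equation gives q² = ½·g·y₁·y₂·(y₁ + y₂) = ½×9.81×0.6148×4.666×5.281 = 74.30.
q = √74.30 = 8.620 m²/s.

q = 8.620 m²/s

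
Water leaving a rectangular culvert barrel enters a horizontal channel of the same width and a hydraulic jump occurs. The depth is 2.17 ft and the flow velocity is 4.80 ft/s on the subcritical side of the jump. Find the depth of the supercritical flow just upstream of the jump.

y₁ = 0.984 ft

Fr₂ = V₂/√(g·y₂) = 4.80/√(32.2×2.17) = 0.574.
Applying the sequent-depth relation in reverse, y₁/y₂ = ½[√(1 + 8Fr₂²) − 1] = ½[√3.638 − 1] = 0.454.
y₁ = 0.454 × 2.17 = 0.984 ft.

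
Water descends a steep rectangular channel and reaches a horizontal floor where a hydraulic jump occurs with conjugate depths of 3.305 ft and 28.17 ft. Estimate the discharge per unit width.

q = 217.2 ft²/s

For a rectangular channel the momentum equation gives q² = ½·g·y₁·y₂·(y₁ + y₂) = ½×32.2×3.305×28.17×31.48 = 47179.
q = √47179 = 217.2 ft²/s.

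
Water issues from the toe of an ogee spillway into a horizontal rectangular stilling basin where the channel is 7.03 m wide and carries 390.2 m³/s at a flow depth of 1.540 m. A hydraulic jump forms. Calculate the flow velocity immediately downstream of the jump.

q = Q/b = 390.2/7.03 = 55.50 m²/s; V₁ = q/y₁ = 36.04 m/s. Fr₁ = V₁/√(g·y₁) = 9.273.
By Bélanger, y₂/y₁ = ½[√(1 + 8Fr₁²) − 1] = ½[√688.90 − 1] = 12.62.
y₂ = 12.62 × 1.540 = 19.44 m.
V₂ = q/y₂ = 55.50/19.44 = 2.855 m/s.

V₂ = 2.855 m/s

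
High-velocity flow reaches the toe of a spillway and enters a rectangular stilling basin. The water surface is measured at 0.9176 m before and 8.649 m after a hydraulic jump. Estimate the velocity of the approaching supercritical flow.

For a rectangular channel the momentum equation gives q² = ½·g·y₁·y₂·(y₁ + y₂) = ½×9.81×0.9176×8.649×9.567 = 372.4.
q = √372.4 = 19.30 m²/s.
V₁ = q/y₁ = 19.30/0.9176 = 21.03 m/s.

V₁ = 21.03 m/s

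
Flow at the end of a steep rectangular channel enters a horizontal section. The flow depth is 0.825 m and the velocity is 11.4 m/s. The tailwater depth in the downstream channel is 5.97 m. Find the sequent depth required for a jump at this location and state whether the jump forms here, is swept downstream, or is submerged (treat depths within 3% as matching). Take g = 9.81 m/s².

Fr₁ = V₁/√(g·y₁) = 11.4/√(9.81×0.825) = 4.01.
Conjugate-depth relation: y₂/y₁ = ½[√(1 + 8Fr₁²) − 1] = ½[√129.5 − 1] = 5.19.
y₂ = 5.19 × 0.825 = 4.28 m.
Tailwater y_tw = 5.97 m: y_tw > y₂, so the jump is submerged.

y₂ = 4.28 m; the jump is submerged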